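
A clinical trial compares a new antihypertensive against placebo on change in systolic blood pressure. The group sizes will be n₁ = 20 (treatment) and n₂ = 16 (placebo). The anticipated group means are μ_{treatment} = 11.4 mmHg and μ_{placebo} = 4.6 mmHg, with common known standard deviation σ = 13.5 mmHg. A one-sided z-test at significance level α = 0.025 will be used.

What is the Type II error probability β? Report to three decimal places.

Standardized effect: d = |μ_{treatment} − μ_{placebo}| / σ = |11.4 − 4.6| / 13.5 = 0.5037
Noncentrality parameter: δ = d / √(1/n₁ + 1/n₂) = 0.5037 / √(1/20 + 1/16) = 1.5018
Critical value for a one-sided test at α = 0.025: z_α = 1.960.
Power = P(Z > 1.960 − δ) = Φ(-0.458) = 0.3234.
Type II error: β = 1 − power = 1 − 0.3234 = 0.6766.

β ≈ 0.677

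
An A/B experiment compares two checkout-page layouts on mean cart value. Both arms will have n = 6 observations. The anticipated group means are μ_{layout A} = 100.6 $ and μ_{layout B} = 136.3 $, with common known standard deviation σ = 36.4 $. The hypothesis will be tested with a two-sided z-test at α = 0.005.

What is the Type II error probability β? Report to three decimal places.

β ≈ 0.866

Standardized effect: d = |μ_{layout A} − μ_{layout B}| / σ = |100.6 − 136.3| / 36.4 = 0.9808
Noncentrality parameter: δ = d·√(n/2) = 0.9808 × √(6/2) = 1.6987
Critical value for a two-sided test at α = 0.005: z_{α/2} = 2.807.
Power = Φ(δ − 2.807) + Φ(−δ − 2.807) = Φ(-1.108) + Φ(-4.506) = 0.1339 + 0.0000 = 0.1339.
Type II error: β = 1 − power = 1 − 0.1339 = 0.8661.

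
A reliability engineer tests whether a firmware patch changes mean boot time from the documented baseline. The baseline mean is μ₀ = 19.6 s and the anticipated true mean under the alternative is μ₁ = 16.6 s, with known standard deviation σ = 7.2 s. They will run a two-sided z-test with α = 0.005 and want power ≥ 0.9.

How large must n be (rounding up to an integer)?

Standardized effect: d = |μ₁ − μ₀| / σ = |16.6 − 19.6| / 7.2 = 0.4167
Set Φ(δ − 2.807) = 0.9; then δ − 2.807 = Φ⁻¹(0.9) = 1.282, giving δ = 4.089.
(For δ > 0 the lower-tail rejection region contributes negligibly to power, so the one-term inversion is standard.)
δ = d·√n ⇒ n = (δ/d)² = (4.089 / 0.4167)² = 96.29.
Round up to the next whole unit.

n = 97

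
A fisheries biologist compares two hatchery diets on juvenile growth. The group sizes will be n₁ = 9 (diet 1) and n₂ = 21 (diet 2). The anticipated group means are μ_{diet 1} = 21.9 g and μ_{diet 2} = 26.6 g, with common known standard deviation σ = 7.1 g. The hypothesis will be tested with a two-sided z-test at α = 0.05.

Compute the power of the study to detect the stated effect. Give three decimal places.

Power ≈ 0.383

Standardized effect: d = |μ_{diet 1} − μ_{diet 2}| / σ = |21.9 − 26.6| / 7.1 = 0.6620
Noncentrality parameter: δ = d / √(1/n₁ + 1/n₂) = 0.6620 / √(1/9 + 1/21) = 1.6615
Critical value for a two-sided test at α = 0.05: z_{α/2} = 1.960.
Power = Φ(δ − 1.960) + Φ(−δ − 1.960) = Φ(-0.298) + Φ(-3.622) = 0.3827 + 0.0001 = 0.3828.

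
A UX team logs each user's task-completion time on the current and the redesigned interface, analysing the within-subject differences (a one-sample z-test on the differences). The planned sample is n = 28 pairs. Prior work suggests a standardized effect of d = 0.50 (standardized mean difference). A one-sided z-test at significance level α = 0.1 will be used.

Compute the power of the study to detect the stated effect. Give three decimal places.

Noncentrality parameter: δ = d·√n = 0.50 × √28 = 2.6458
One-sided α = 0.1 → critical value z_{0.1} = 1.282.
Power = P(Z > 1.282 − δ) = Φ(1.364) = 0.9137.

Power ≈ 0.914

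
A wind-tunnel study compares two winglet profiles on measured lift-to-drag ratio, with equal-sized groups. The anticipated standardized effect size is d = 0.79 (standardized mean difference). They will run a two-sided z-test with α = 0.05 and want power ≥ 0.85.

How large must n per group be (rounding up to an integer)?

n = 29 per group

For power 0.85 need Φ(δ − z_{0.025}) = 0.85, so δ = z_{0.025} + z_{0.15} = 1.960 + 1.036 = 2.996.
(For δ > 0 the lower-tail rejection region contributes negligibly to power, so the one-term inversion is standard.)
δ = d·√(n/2) ⇒ n = 2(δ/d)² = 2 × (2.996 / 0.79)² = 28.77.
Round up to the next whole unit.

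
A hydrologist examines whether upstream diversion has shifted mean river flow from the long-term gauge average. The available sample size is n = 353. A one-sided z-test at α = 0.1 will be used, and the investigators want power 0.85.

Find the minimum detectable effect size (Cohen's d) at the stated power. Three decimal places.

Required noncentrality: δ = z_{0.1} + z_{0.15} = 1.282 + 1.036 = 2.318.
δ = d·√n ⇒ d = δ/√n = 2.318/√353 = 0.1234.

d ≈ 0.123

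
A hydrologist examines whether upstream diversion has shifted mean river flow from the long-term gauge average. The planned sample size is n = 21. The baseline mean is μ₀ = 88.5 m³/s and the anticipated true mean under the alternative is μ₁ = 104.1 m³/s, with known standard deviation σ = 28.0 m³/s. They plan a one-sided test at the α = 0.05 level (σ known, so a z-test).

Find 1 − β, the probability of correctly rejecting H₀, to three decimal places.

Power ≈ 0.818

Standardized effect: d = |μ₁ − μ₀| / σ = |104.1 − 88.5| / 28.0 = 0.5571
Noncentrality parameter: δ = d·√n = 0.5571 × √21 = 2.5531
Critical value for a one-sided test at α = 0.05: z_α = 1.645.
Power = P(Z > 1.645 − δ) = Φ(0.908) = 0.8181.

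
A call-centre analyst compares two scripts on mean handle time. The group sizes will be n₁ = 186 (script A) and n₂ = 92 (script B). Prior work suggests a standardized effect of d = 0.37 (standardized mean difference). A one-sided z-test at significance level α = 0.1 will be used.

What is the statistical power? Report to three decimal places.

Power ≈ 0.948

Noncentrality parameter: δ = d / √(1/n₁ + 1/n₂) = 0.37 / √(1/186 + 1/92) = 2.9029
One-sided α = 0.1 → critical value z_{0.1} = 1.282.
Power = Φ(δ − 1.282) = Φ(1.621) = 0.9475.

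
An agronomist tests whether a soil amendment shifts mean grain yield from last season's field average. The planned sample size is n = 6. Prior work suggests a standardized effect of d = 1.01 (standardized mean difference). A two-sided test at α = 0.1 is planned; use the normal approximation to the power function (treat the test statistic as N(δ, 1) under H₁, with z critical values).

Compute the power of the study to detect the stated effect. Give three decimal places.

Power ≈ 0.797

Noncentrality parameter: δ = d·√n = 1.01 × √6 = 2.4740
Two-sided α = 0.1 → critical value z_{0.05} = 1.645.
Power = Φ(δ − 1.645) + Φ(−δ − 1.645) = Φ(0.829) + Φ(-4.119) = 0.7965 + 0.0000 = 0.7965.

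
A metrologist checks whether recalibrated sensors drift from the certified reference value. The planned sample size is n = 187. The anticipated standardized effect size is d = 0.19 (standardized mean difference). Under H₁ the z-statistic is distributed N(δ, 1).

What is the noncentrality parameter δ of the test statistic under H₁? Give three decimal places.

The noncentrality parameter scales effect size by the design's sample-size factor: δ = d·√n = 0.19 × √187 = 2.5982

δ ≈ 2.598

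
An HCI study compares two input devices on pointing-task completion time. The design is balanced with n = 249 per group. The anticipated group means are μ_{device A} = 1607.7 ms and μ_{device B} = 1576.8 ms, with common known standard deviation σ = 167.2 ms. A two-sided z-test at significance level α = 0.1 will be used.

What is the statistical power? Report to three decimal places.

Standardized effect: d = |μ_{device A} − μ_{device B}| / σ = |1607.7 − 1576.8| / 167.2 = 0.1848
Noncentrality parameter: δ = d·√(n/2) = 0.1848 × √(249/2) = 2.0621
Two-sided α = 0.1 → critical value z_{0.05} = 1.645.
Power = Φ(δ − 1.645) + Φ(−δ − 1.645) = Φ(0.417) + Φ(-3.707) = 0.6617 + 0.0001 = 0.6619.

Power ≈ 0.662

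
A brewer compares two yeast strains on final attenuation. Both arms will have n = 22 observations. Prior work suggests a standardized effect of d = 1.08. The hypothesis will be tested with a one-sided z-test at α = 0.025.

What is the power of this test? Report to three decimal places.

Noncentrality parameter: δ = d·√(n/2) = 1.08 × √(22/2) = 3.5820
One-sided α = 0.025 → critical value z_{0.025} = 1.960.
Power = P(Z > 1.960 − δ) = Φ(1.622) = 0.9476.

Power ≈ 0.948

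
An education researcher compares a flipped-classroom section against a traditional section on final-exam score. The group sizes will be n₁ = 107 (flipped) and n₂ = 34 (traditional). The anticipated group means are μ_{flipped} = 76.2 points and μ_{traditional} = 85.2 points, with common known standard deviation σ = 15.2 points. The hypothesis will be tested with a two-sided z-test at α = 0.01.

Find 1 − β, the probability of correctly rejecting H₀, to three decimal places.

Standardized effect: d = |μ_{flipped} − μ_{traditional}| / σ = |76.2 − 85.2| / 15.2 = 0.5921
Noncentrality parameter: δ = d / √(1/n₁ + 1/n₂) = 0.5921 / √(1/107 + 1/34) = 3.0076
Two-sided α = 0.01 → critical value z_{0.005} = 2.576.
Power = Φ(δ − 2.576) + Φ(−δ − 2.576) = Φ(0.432) + Φ(-5.583) = 0.6670 + 0.0000 = 0.6670.

Power ≈ 0.667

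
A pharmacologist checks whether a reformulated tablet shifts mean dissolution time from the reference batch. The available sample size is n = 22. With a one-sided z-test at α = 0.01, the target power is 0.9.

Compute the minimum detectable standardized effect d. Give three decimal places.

d ≈ 0.769

Required noncentrality: δ = z_{0.01} + z_{0.10} = 2.326 + 1.282 = 3.608.
δ = d·√n ⇒ d = δ/√n = 3.608/√22 = 0.7692.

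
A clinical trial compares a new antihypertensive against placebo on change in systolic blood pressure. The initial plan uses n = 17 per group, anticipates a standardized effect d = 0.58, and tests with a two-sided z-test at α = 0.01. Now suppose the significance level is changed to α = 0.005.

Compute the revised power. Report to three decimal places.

Power ≈ 0.132

δ = d·√(n/2) = 0.58 × √(17/2) = 1.6910 (unchanged). New critical value: z_{0.0025} = 2.807.
Revised power = Φ(δ − 2.807) + Φ(−δ − 2.807) = Φ(-1.116) + Φ(-4.498) = 0.1322 + 0.0000 = 0.1322.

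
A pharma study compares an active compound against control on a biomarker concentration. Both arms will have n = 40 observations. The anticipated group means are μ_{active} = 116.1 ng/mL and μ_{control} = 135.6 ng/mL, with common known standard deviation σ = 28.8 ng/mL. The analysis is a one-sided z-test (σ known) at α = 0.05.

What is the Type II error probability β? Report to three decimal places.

β ≈ 0.083

Standardized effect: d = |μ_{active} − μ_{control}| / σ = |116.1 − 135.6| / 28.8 = 0.6771
Noncentrality parameter: λ = d·√(n/2) = 0.6771 × √(40/2) = 3.0280
One-sided α = 0.05 → critical value z_{0.05} = 1.645.
Power = P(Z > 1.645 − λ) = Φ(1.383) = 0.9167.
Type II error: β = 1 − power = 1 − 0.9167 = 0.0833.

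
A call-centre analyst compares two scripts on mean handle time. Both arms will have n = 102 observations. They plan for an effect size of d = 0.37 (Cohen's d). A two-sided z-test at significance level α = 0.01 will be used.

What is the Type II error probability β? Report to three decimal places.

Noncentrality parameter: δ = d·√(n/2) = 0.37 × √(102/2) = 2.6423
Critical value for a two-sided test at α = 0.01: z_{α/2} = 2.576.
Power = Φ(δ − 2.576) + Φ(−δ − 2.576) = Φ(0.066) + Φ(-5.218) = 0.5265 + 0.0000 = 0.5265.
Type II error: β = 1 − power = 1 − 0.5265 = 0.4735.

β ≈ 0.473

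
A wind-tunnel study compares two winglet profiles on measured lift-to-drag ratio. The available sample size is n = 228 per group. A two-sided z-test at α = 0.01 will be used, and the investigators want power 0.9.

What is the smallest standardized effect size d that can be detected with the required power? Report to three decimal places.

Required noncentrality: δ = z_{0.005} + z_{0.10} = 2.576 + 1.282 = 3.857.
(The second rejection-region term Φ(−δ − z_{α/2}) is negligible and dropped.)
δ = d·√(n/2) ⇒ d = δ/√(n/2) = 3.857/√(228/2) = 0.3613.

d ≈ 0.361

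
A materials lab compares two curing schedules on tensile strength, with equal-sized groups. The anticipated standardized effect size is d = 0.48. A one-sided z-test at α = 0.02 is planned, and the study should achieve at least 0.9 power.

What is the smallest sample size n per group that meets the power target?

n = 97 per group

Set Φ(δ − 2.054) = 0.9; then δ − 2.054 = Φ⁻¹(0.9) = 1.282, giving δ = 3.335.
δ = d·√(n/2) ⇒ n = 2(δ/d)² = 2 × (3.335 / 0.48)² = 96.56.
Rounding up, n = 97 per group.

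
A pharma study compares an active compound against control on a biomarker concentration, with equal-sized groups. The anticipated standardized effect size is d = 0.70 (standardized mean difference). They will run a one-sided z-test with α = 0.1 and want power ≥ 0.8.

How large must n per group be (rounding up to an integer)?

For power 0.8 need Φ(δ − z_{0.1}) = 0.8, so δ = z_{0.1} + z_{0.20} = 1.282 + 0.842 = 2.123.
δ = d·√(n/2) ⇒ n = 2(δ/d)² = 2 × (2.123 / 0.70)² = 18.40.
Round up to the next whole unit.

n = 19 per group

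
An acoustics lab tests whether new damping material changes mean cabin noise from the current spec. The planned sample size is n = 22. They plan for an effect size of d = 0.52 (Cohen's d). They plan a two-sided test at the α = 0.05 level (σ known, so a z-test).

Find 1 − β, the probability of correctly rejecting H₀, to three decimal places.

Noncentrality parameter: δ = d·√n = 0.52 × √22 = 2.4390
Two-sided α = 0.05 → critical value z_{0.025} = 1.960.
Power = Φ(δ − 1.960) + Φ(−δ − 1.960) = Φ(0.479) + Φ(-4.399) = 0.6840 + 0.0000 = 0.6841.

Power ≈ 0.684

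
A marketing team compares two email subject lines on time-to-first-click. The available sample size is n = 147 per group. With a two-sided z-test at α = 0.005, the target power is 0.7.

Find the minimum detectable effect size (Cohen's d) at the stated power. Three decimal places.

Required noncentrality: δ = z_{0.0025} + z_{0.30} = 2.807 + 0.524 = 3.331.
(Lower-tail contribution to power is negligible for δ > 0.)
δ = d·√(n/2) ⇒ d = δ/√(n/2) = 3.331/√(147/2) = 0.3886.

d ≈ 0.389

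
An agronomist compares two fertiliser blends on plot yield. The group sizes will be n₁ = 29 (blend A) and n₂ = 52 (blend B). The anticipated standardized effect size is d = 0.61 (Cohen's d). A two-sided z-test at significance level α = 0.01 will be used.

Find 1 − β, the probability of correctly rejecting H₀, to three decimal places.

Power ≈ 0.522

Noncentrality parameter: δ = d / √(1/n₁ + 1/n₂) = 0.61 / √(1/29 + 1/52) = 2.6320
Two-sided α = 0.01 → critical value z_{0.005} = 2.576.
Power = Φ(δ − 2.576) + Φ(−δ − 2.576) = Φ(0.056) + Φ(-5.208) = 0.5224 + 0.0000 = 0.5224.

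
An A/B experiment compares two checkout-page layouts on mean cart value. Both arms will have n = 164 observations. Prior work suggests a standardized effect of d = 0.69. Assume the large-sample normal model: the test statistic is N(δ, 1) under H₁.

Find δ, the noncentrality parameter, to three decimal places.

The noncentrality parameter scales effect size by the design's sample-size factor: δ = d·√(n/2) = 0.69 × √(164/2) = 6.2482

δ ≈ 6.248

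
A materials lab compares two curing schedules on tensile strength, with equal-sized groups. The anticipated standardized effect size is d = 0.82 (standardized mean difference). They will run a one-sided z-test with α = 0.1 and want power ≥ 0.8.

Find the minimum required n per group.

n = 14 per group

Set Φ(δ − 1.282) = 0.8; then δ − 1.282 = Φ⁻¹(0.8) = 0.842, giving δ = 2.123.
δ = d·√(n/2) ⇒ n = 2(δ/d)² = 2 × (2.123 / 0.82)² = 13.41.
Round up to the next whole unit.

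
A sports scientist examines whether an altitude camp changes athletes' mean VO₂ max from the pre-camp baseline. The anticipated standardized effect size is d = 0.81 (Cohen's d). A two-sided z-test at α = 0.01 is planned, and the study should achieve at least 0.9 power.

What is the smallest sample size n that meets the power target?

n = 23

For power 0.9 need Φ(δ − z_{0.005}) = 0.9, so δ = z_{0.005} + z_{0.10} = 2.576 + 1.282 = 3.857.
(For δ > 0 the lower-tail rejection region contributes negligibly to power, so the one-term inversion is standard.)
δ = d·√n ⇒ n = (δ/d)² = (3.857 / 0.81)² = 22.68.
Rounding up, n = 23.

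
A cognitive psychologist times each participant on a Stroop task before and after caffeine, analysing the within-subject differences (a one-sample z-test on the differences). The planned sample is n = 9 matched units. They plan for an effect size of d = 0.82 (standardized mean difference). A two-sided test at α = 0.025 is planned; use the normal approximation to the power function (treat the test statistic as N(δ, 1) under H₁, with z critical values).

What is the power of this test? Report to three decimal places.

Noncentrality parameter: δ = d·√n = 0.82 × √9 = 2.4600
Critical value for a two-sided test at α = 0.025: z_{α/2} = 2.241.
Power = Φ(δ − 2.241) + Φ(−δ − 2.241) = Φ(0.219) + Φ(-4.701) = 0.5865 + 0.0000 = 0.5865.

Power ≈ 0.587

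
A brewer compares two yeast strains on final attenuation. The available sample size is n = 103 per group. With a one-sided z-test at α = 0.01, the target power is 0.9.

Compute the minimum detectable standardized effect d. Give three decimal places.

d ≈ 0.503

Required noncentrality: δ = z_{0.01} + z_{0.10} = 2.326 + 1.282 = 3.608.
δ = d·√(n/2) ⇒ d = δ/√(n/2) = 3.608/√(103/2) = 0.5027.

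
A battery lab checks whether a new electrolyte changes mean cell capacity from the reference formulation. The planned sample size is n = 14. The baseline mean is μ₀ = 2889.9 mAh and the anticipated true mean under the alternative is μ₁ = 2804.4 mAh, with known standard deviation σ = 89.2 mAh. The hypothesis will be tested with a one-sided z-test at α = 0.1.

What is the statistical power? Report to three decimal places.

Power ≈ 0.989

Standardized effect: d = |μ₁ − μ₀| / σ = |2804.4 − 2889.9| / 89.2 = 0.9585
Noncentrality parameter: δ = d·√n = 0.9585 × √14 = 3.5865
Critical value for a one-sided test at α = 0.1: z_α = 1.282.
Power = Φ(δ − 1.282) = Φ(2.305) = 0.9894.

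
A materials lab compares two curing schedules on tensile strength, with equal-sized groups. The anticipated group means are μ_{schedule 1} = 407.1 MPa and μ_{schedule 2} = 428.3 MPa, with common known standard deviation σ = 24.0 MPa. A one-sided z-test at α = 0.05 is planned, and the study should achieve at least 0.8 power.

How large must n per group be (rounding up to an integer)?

Standardized effect: d = |μ_{schedule 1} − μ_{schedule 2}| / σ = |407.1 − 428.3| / 24.0 = 0.8833
For power 0.8 need Φ(δ − z_{0.05}) = 0.8, so δ = z_{0.05} + z_{0.20} = 1.645 + 0.842 = 2.486.
δ = d·√(n/2) ⇒ n = 2(δ/d)² = 2 × (2.486 / 0.8833)² = 15.85.
Round up to the next whole unit.

n = 16 per group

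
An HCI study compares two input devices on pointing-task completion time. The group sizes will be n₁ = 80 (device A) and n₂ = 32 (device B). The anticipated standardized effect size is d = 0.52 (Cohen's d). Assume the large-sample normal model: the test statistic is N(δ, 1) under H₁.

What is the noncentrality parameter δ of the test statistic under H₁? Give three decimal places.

δ = d / √(1/n₁ + 1/n₂) = 0.52 / √(1/80 + 1/32) = 2.4861

δ ≈ 2.486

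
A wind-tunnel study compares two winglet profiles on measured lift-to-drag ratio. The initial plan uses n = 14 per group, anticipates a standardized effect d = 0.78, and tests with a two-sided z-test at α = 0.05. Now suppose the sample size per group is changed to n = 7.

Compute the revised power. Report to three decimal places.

Power ≈ 0.309

With n = 7 per group: δ = d·√(n/2) = 0.78 × √(7/2) = 1.4592. Critical value z_{0.025} = 1.960.
Revised power = Φ(δ − 1.960) + Φ(−δ − 1.960) = Φ(-0.501) + Φ(-3.419) = 0.3083 + 0.0003 = 0.3086.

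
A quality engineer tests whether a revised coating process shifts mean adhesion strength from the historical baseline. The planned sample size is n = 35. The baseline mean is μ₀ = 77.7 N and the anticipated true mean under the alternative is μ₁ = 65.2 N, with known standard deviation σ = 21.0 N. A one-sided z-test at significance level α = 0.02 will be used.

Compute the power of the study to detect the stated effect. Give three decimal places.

Standardized effect: d = |μ₁ − μ₀| / σ = |65.2 − 77.7| / 21.0 = 0.5952
Noncentrality parameter: δ = d·√n = 0.5952 × √35 = 3.5215
One-sided α = 0.02 → critical value z_{0.02} = 2.054.
Power = P(Z > 2.054 − δ) = Φ(1.468) = 0.9289.

Power ≈ 0.929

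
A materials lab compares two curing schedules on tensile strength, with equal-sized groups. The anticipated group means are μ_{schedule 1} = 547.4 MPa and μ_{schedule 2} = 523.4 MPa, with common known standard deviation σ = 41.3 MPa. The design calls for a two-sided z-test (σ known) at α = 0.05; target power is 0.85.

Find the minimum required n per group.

Standardized effect: d = |μ_{schedule 1} − μ_{schedule 2}| / σ = |547.4 − 523.4| / 41.3 = 0.5811
Set Φ(δ − 1.960) = 0.85; then δ − 1.960 = Φ⁻¹(0.85) = 1.036, giving δ = 2.996.
(Ignoring the negligible lower-tail rejection probability gives the usual closed-form inversion.)
δ = d·√(n/2) ⇒ n = 2(δ/d)² = 2 × (2.996 / 0.5811)² = 53.17.
Rounding up, n = 54 per group.

n = 54 per group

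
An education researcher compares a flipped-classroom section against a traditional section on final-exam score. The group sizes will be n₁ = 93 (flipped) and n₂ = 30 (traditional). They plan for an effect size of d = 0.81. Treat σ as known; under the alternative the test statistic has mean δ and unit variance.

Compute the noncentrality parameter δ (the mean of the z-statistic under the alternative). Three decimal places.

The noncentrality parameter scales effect size by the design's sample-size factor: δ = d / √(1/n₁ + 1/n₂) = 0.81 / √(1/93 + 1/30) = 3.8578

δ ≈ 3.858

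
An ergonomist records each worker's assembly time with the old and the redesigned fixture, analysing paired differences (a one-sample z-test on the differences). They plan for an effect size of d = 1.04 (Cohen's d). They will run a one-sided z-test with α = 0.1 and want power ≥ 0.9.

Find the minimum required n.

For power 0.9 need Φ(δ − z_{0.1}) = 0.9, so δ = z_{0.1} + z_{0.10} = 1.282 + 1.282 = 2.563.
δ = d·√n ⇒ n = (δ/d)² = (2.563 / 1.04)² = 6.07.
Round up to the next whole unit.

n = 7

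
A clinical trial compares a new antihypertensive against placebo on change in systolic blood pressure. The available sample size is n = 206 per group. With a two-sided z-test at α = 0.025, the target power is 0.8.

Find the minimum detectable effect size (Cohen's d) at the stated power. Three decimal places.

Need Φ(δ − 2.241) = 0.8, so δ = 2.241 + 0.842 = 3.083.
(Lower-tail contribution to power is negligible for δ > 0.)
δ = d·√(n/2) ⇒ d = δ/√(n/2) = 3.083/√(206/2) = 0.3038.

d ≈ 0.304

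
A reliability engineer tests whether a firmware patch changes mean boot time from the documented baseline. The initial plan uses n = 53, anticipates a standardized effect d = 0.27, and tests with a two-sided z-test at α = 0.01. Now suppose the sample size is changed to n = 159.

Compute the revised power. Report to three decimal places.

With n = 159: δ = d·√n = 0.27 × √159 = 3.4046. Critical value z_{0.005} = 2.576.
Revised power = Φ(δ − 2.576) + Φ(−δ − 2.576) = Φ(0.829) + Φ(-5.980) = 0.7964 + 0.0000 = 0.7964.

Power ≈ 0.796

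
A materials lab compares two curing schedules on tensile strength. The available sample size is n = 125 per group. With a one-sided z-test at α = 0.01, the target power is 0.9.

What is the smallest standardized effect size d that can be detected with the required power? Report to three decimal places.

d ≈ 0.456

Need Φ(δ − 2.326) = 0.9, so δ = 2.326 + 1.282 = 3.608.
δ = d·√(n/2) ⇒ d = δ/√(n/2) = 3.608/√(125/2) = 0.4564.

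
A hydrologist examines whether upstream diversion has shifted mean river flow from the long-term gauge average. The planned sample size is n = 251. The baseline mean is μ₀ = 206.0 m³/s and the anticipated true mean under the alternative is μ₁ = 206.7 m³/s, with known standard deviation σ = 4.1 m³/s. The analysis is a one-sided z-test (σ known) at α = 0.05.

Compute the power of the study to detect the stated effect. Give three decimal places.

Power ≈ 0.855

Standardized effect: d = |μ₁ − μ₀| / σ = |206.7 − 206.0| / 4.1 = 0.1707
Noncentrality parameter: δ = d·√n = 0.1707 × √251 = 2.7049
Critical value for a one-sided test at α = 0.05: z_α = 1.645.
Power = P(Z > 1.645 − δ) = Φ(1.060) = 0.8554.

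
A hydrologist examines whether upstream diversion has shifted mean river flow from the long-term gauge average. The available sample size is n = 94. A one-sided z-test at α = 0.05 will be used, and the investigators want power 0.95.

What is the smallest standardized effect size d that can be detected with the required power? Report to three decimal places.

Required noncentrality: δ = z_{0.05} + z_{0.05} = 1.645 + 1.645 = 3.290.
δ = d·√n ⇒ d = δ/√n = 3.290/√94 = 0.3393.

d ≈ 0.339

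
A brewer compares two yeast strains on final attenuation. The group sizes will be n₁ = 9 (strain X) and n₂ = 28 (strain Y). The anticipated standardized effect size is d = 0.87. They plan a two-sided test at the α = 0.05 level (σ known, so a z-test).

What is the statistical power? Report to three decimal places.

Noncentrality parameter: δ = d / √(1/n₁ + 1/n₂) = 0.87 / √(1/9 + 1/28) = 2.2705
Two-sided α = 0.05 → critical value z_{0.025} = 1.960.
Power = Φ(δ − 1.960) + Φ(−δ − 1.960) = Φ(0.311) + Φ(-4.230) = 0.6219 + 0.0000 = 0.6219.

Power ≈ 0.622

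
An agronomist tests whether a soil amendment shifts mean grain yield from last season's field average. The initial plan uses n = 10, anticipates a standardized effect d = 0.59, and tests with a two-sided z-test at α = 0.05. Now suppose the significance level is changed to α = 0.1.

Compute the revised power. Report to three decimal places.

Power ≈ 0.588

δ = d·√n = 0.59 × √10 = 1.8657 (unchanged). New critical value: z_{0.05} = 1.645.
Revised power = Φ(δ − 1.645) + Φ(−δ − 1.645) = Φ(0.221) + Φ(-3.511) = 0.5874 + 0.0002 = 0.5876.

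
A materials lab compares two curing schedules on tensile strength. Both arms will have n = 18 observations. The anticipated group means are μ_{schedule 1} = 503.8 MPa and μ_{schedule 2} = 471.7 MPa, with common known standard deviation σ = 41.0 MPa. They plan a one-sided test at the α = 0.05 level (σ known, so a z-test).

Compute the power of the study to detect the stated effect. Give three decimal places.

Standardized effect: d = |μ_{schedule 1} − μ_{schedule 2}| / σ = |503.8 − 471.7| / 41.0 = 0.7829
Noncentrality parameter: δ = d·√(n/2) = 0.7829 × √(18/2) = 2.3488
Critical value for a one-sided test at α = 0.05: z_α = 1.645.
Power = Φ(δ − 1.645) = Φ(0.704) = 0.7593.

Power ≈ 0.759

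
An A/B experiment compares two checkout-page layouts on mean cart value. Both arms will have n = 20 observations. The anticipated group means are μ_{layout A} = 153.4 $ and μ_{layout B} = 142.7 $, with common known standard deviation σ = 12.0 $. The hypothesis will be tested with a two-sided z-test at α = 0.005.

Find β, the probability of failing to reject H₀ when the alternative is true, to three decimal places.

β ≈ 0.495

Standardized effect: d = |μ_{layout A} − μ_{layout B}| / σ = |153.4 − 142.7| / 12.0 = 0.8917
Noncentrality parameter: δ = d·√(n/2) = 0.8917 × √(20/2) = 2.8197
Critical value for a two-sided test at α = 0.005: z_{α/2} = 2.807.
Power = Φ(δ − 2.807) + Φ(−δ − 2.807) = Φ(0.013) + Φ(-5.627) = 0.5051 + 0.0000 = 0.5051.
Type II error: β = 1 − power = 1 − 0.5051 = 0.4949.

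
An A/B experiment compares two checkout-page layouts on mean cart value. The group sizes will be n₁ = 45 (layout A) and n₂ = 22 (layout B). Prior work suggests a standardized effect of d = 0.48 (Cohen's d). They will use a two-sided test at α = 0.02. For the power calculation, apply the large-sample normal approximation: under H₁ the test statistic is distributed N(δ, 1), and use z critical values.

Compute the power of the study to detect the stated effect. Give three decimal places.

Noncentrality parameter: δ = d / √(1/n₁ + 1/n₂) = 0.48 / √(1/45 + 1/22) = 1.8451
Two-sided α = 0.02 → critical value z_{0.01} = 2.326.
Power = Φ(δ − 2.326) + Φ(−δ − 2.326) = Φ(-0.481) + Φ(-4.171) = 0.3152 + 0.0000 = 0.3152.

Power ≈ 0.315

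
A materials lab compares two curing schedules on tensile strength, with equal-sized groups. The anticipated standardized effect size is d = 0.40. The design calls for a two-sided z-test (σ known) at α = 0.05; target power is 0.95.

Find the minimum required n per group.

n = 163 per group

For power 0.95 need Φ(δ − z_{0.025}) = 0.95, so δ = z_{0.025} + z_{0.05} = 1.960 + 1.645 = 3.605.
(Ignoring the negligible lower-tail rejection probability gives the usual closed-form inversion.)
δ = d·√(n/2) ⇒ n = 2(δ/d)² = 2 × (3.605 / 0.40)² = 162.43.
Round up to the next whole unit.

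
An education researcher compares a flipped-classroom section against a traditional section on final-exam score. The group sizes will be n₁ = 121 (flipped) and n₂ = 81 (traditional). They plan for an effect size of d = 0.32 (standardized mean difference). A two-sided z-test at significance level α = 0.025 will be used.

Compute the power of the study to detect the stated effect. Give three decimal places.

Power ≈ 0.495

Noncentrality parameter: δ = d / √(1/n₁ + 1/n₂) = 0.32 / √(1/121 + 1/81) = 2.2290
Two-sided α = 0.025 → critical value z_{0.0125} = 2.241.
Power = Φ(δ − 2.241) + Φ(−δ − 2.241) = Φ(-0.012) + Φ(-4.470) = 0.4951 + 0.0000 = 0.4951.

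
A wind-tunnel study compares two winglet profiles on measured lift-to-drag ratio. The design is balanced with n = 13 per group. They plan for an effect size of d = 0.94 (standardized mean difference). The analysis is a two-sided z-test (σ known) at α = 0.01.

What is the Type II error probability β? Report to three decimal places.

Noncentrality parameter: δ = d·√(n/2) = 0.94 × √(13/2) = 2.3965
Two-sided α = 0.01 → critical value z_{0.005} = 2.576.
Power = Φ(δ − 2.576) + Φ(−δ − 2.576) = Φ(-0.179) + Φ(-4.972) = 0.4289 + 0.0000 = 0.4289.
Type II error: β = 1 − power = 1 − 0.4289 = 0.5711.

β ≈ 0.571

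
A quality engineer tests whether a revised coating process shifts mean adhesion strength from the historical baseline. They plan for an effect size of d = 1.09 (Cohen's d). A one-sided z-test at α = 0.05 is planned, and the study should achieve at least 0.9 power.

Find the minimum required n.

Set Φ(δ − 1.645) = 0.9; then δ − 1.645 = Φ⁻¹(0.9) = 1.282, giving δ = 2.926.
δ = d·√n ⇒ n = (δ/d)² = (2.926 / 1.09)² = 7.21.
Round up to the next whole unit.

n = 8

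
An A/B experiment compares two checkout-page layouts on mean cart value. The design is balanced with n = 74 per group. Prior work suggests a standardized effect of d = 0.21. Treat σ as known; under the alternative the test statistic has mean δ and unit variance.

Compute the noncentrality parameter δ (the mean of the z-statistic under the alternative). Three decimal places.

δ ≈ 1.277

The noncentrality parameter scales effect size by the design's sample-size factor: δ = d·√(n/2) = 0.21 × √(74/2) = 1.2774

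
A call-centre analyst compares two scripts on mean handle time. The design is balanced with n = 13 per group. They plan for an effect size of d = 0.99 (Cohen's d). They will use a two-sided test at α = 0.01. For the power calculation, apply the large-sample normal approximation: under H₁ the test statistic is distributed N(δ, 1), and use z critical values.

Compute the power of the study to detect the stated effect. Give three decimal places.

Noncentrality parameter: δ = d·√(n/2) = 0.99 × √(13/2) = 2.5240
Two-sided α = 0.01 → critical value z_{0.005} = 2.576.
Power = Φ(δ − 2.576) + Φ(−δ − 2.576) = Φ(-0.052) + Φ(-5.100) = 0.4793 + 0.0000 = 0.4793.

Power ≈ 0.479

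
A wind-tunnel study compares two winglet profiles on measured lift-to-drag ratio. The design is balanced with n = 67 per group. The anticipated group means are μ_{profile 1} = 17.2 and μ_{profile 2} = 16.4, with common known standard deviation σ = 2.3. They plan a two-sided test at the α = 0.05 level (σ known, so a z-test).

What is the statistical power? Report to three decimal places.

Power ≈ 0.521

Standardized effect: d = |μ_{profile 1} − μ_{profile 2}| / σ = |17.2 − 16.4| / 2.3 = 0.3478
Noncentrality parameter: δ = d·√(n/2) = 0.3478 × √(67/2) = 2.0132
Two-sided α = 0.05 → critical value z_{0.025} = 1.960.
Power = Φ(δ − 1.960) + Φ(−δ − 1.960) = Φ(0.053) + Φ(-3.973) = 0.5212 + 0.0000 = 0.5213.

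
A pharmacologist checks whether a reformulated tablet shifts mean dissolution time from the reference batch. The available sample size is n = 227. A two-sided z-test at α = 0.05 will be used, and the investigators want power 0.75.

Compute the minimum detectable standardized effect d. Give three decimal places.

d ≈ 0.175

Required noncentrality: δ = z_{0.025} + z_{0.25} = 1.960 + 0.674 = 2.634.
(Lower-tail contribution to power is negligible for δ > 0.)
δ = d·√n ⇒ d = δ/√n = 2.634/√227 = 0.1749.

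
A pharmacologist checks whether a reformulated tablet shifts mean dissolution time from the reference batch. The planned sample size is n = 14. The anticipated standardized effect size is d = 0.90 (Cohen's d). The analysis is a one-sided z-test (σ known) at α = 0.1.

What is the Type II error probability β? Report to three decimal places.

Noncentrality parameter: δ = d·√n = 0.90 × √14 = 3.3675
One-sided α = 0.1 → critical value z_{0.1} = 1.282.
Power = Φ(δ − 1.282) = Φ(2.086) = 0.9815.
Type II error: β = 1 − power = 1 − 0.9815 = 0.0185.

β ≈ 0.018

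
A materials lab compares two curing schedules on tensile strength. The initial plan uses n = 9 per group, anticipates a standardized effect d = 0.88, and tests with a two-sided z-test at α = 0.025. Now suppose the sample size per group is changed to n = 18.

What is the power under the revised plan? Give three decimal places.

Power ≈ 0.655

With n = 18 per group: δ = d·√(n/2) = 0.88 × √(18/2) = 2.6400. Critical value z_{0.0125} = 2.241.
Revised power = Φ(δ − 2.241) + Φ(−δ − 2.241) = Φ(0.399) + Φ(-4.881) = 0.6549 + 0.0000 = 0.6549.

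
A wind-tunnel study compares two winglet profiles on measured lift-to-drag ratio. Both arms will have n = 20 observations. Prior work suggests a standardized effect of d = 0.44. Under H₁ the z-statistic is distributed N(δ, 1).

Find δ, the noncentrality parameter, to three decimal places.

δ = d·√(n/2) = 0.44 × √(20/2) = 1.3914

δ ≈ 1.391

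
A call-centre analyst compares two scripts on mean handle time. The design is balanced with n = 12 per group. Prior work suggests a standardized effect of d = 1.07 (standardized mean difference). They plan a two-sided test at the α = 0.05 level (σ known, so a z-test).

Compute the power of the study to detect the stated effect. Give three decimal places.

Noncentrality parameter: δ = d·√(n/2) = 1.07 × √(12/2) = 2.6210
Two-sided α = 0.05 → critical value z_{0.025} = 1.960.
Power = Φ(δ − 1.960) + Φ(−δ − 1.960) = Φ(0.661) + Φ(-4.581) = 0.7457 + 0.0000 = 0.7457.

Power ≈ 0.746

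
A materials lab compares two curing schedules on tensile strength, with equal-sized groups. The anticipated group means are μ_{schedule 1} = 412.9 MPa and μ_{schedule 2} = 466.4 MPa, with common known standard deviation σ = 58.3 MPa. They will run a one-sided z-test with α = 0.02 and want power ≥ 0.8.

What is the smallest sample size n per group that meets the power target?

Standardized effect: d = |μ_{schedule 1} − μ_{schedule 2}| / σ = |412.9 − 466.4| / 58.3 = 0.9177
For power 0.8 need Φ(δ − z_{0.02}) = 0.8, so δ = z_{0.02} + z_{0.20} = 2.054 + 0.842 = 2.895.
δ = d·√(n/2) ⇒ n = 2(δ/d)² = 2 × (2.895 / 0.9177)² = 19.91.
Rounding up, n = 20 per group.

n = 20 per group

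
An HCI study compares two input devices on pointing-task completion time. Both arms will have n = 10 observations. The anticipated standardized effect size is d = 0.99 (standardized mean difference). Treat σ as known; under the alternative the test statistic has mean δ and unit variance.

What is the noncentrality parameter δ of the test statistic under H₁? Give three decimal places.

δ ≈ 2.214

δ = d·√(n/2) = 0.99 × √(10/2) = 2.2137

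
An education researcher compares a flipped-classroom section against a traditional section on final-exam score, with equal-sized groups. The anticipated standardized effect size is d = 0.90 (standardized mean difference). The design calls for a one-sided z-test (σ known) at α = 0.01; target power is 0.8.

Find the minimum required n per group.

For power 0.8 need Φ(δ − z_{0.01}) = 0.8, so δ = z_{0.01} + z_{0.20} = 2.326 + 0.842 = 3.168.
δ = d·√(n/2) ⇒ n = 2(δ/d)² = 2 × (3.168 / 0.90)² = 24.78.
Round up to the next whole unit.

n = 25 per group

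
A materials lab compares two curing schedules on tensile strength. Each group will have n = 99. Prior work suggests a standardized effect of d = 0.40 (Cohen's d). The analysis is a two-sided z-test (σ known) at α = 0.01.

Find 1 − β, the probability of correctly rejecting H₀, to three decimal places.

Power ≈ 0.594

Noncentrality parameter: δ = d·√(n/2) = 0.40 × √(99/2) = 2.8142
Two-sided α = 0.01 → critical value z_{0.005} = 2.576.
Power = Φ(δ − 2.576) + Φ(−δ − 2.576) = Φ(0.238) + Φ(-5.390) = 0.5942 + 0.0000 = 0.5942.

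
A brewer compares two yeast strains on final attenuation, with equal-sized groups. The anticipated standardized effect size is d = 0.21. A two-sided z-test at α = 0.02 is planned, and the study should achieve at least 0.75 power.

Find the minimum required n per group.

Set Φ(δ − 2.326) = 0.75; then δ − 2.326 = Φ⁻¹(0.75) = 0.674, giving δ = 3.001.
(Ignoring the negligible lower-tail rejection probability gives the usual closed-form inversion.)
δ = d·√(n/2) ⇒ n = 2(δ/d)² = 2 × (3.001 / 0.21)² = 408.39.
Rounding up, n = 409 per group.

n = 409 per group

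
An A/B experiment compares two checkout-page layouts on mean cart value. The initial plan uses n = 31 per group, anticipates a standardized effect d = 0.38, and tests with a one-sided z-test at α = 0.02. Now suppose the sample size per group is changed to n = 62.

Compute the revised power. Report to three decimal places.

Power ≈ 0.525

With n = 62 per group: δ = d·√(n/2) = 0.38 × √(62/2) = 2.1158. Critical value z_{0.02} = 2.054.
Revised power = Φ(δ − 2.054) = Φ(0.062) = 0.5247.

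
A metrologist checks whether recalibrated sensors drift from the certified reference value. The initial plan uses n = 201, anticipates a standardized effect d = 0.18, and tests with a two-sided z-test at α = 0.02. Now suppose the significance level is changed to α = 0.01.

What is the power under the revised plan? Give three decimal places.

Power ≈ 0.490

δ = d·√n = 0.18 × √201 = 2.5519 (unchanged). New critical value: z_{0.005} = 2.576.
Revised power = Φ(δ − 2.576) + Φ(−δ − 2.576) = Φ(-0.024) + Φ(-5.128) = 0.4905 + 0.0000 = 0.4905.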